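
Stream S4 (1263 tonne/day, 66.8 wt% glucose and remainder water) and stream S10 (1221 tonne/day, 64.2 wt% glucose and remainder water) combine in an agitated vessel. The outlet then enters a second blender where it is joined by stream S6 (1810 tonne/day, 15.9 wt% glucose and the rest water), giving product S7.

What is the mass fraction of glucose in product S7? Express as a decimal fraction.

0.446

Overall, product flow = 4294 tonne/day.
glucose in = 1263×0.668 + 1221×0.642 + 1810×0.159 = 1915.4 tonne/day.
glucose fraction in S7 = 0.446.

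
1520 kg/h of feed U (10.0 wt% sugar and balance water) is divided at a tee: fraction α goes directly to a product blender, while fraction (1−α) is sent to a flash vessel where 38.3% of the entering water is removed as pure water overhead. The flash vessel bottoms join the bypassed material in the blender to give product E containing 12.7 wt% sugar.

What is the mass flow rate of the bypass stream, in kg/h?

All 1520×0.100 = 152 kg/h of sugar reaches E, so E = 152/0.127 = 1196.9 kg/h and vapour = 323.15 kg/h.
The evaporator receives (1−α)·1520 of feed at 0.900 water and removes 0.383 of that water:
0.383×0.900×(1−α)×1520 = 323.15
(1−α) = 323.15/523.94 = 0.6168;  α = 0.3832.
Bypass flow = 0.3832×1520 = 582.52 kg/h.

582.5 kg/h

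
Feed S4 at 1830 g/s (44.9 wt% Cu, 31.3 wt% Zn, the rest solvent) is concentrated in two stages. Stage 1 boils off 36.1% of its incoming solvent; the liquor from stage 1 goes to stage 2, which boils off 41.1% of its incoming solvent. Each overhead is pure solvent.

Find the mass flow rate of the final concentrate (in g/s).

solvent in feed = 1830×0.238 = 435.54 g/s.
After stage 1: solvent left = (1−0.361)×435.54 = 278.31; stream total = 1672.8 g/s.
After stage 2: solvent left = (1−0.411)×278.31 = 163.92; final concentrate = 1558.4 g/s.

1558 g/s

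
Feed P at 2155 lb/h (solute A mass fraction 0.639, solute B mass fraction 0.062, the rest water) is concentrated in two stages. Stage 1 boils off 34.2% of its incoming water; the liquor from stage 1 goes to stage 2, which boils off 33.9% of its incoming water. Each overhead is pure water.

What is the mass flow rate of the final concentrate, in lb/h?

water in feed = 2155×0.299 = 644.35 lb/h.
After stage 1: water left = (1−0.342)×644.35 = 423.98; stream total = 1934.6 lb/h.
After stage 2: water left = (1−0.339)×423.98 = 280.25; final concentrate = 1790.9 lb/h.

1791 lb/h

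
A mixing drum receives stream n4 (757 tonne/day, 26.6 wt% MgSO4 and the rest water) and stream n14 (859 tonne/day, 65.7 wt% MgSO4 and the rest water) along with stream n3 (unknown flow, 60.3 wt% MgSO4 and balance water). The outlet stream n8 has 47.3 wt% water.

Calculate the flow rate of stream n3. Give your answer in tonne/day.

1130 tonne/day

Let n3 be the unknown flow. Total out = 1616 + n3.
water balance: 850.28 + 0.397·n3 = 0.473·(1616 + n3)
(0.397 − 0.473)·n3 = 0.473×1616 − 850.28 = -85.907
n3 = -85.907 / -0.076 = 1130.4 tonne/day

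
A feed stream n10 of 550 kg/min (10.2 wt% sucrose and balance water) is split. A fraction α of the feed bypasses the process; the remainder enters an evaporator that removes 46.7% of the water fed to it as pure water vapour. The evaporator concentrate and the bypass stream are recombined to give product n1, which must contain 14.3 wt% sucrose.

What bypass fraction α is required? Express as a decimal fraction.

0.316

All 550×0.102 = 56.1 kg/min of sucrose reaches n1, so n1 = 56.1/0.143 = 392.31 kg/min and vapour = 157.69 kg/min.
The evaporator receives (1−α)·550 of feed at 0.898 water and removes 0.467 of that water:
0.467×0.898×(1−α)×550 = 157.69
(1−α) = 157.69/230.65 = 0.6837;  α = 0.3163.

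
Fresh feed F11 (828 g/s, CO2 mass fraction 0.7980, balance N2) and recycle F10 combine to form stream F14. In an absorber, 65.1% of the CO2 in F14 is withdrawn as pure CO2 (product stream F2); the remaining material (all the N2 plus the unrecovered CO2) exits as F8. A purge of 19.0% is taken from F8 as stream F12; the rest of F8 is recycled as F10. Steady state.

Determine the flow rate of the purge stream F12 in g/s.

N2 enters only via F11 and leaves only via the purge: 828×0.202 = 0.190×(N2 in F8), and the absorber passes all N2, so N2 in F14 = N2 in F8 = 880.29 g/s.
CO2 in F14: m_A = 828×0.798 + (1−0.190)·(1−0.651)·m_A, so m_A = 660.74/0.7173 = 921.14 g/s.
F8 = (1−0.651)×921.14 + 880.29 = 1201.8 g/s.
Purge F12 = 0.190×1201.8 = 228.34 g/s.

228.3 g/s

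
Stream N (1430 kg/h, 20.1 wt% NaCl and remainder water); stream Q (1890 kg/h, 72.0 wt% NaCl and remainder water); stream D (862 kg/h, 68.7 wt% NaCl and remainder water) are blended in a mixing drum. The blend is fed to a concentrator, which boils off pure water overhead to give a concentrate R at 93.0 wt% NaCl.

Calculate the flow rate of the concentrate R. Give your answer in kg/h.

NaCl entering = 1430×0.201 + 1890×0.720 + 862×0.687 = 2240.4 kg/h.
All NaCl reports to R, so R = 2240.4/0.930 = 2409.1 kg/h.

2409 kg/h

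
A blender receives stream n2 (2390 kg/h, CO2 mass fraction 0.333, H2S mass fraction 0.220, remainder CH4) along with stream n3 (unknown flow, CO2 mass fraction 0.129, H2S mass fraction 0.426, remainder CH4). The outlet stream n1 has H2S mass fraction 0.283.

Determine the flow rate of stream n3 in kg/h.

1053 kg/h

Let n3 be the unknown flow. Total out = 2390 + n3.
H2S balance: 525.8 + 0.426·n3 = 0.283·(2390 + n3)
(0.426 − 0.283)·n3 = 0.283×2390 − 525.8 = 150.57
n3 = 150.57 / 0.143 = 1052.9 kg/h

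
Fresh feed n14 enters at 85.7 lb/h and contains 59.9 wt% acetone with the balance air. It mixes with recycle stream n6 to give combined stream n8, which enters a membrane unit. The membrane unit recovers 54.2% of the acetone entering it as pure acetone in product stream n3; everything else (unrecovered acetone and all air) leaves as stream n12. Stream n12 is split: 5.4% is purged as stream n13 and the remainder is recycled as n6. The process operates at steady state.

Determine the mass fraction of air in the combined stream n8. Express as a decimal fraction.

0.875

air enters only via n14 and leaves only via the purge: 85.7×0.401 = 0.054×(air in n12), and the membrane unit passes all air, so air in n8 = air in n12 = 636.4 lb/h.
acetone in n8: m_A = 85.7×0.599 + (1−0.054)·(1−0.542)·m_A, so m_A = 51.334/0.5667 = 90.579 lb/h.
n8 = 90.579 + 636.4 = 726.98 lb/h.
air fraction in n8 = 636.4/726.98 = 0.875.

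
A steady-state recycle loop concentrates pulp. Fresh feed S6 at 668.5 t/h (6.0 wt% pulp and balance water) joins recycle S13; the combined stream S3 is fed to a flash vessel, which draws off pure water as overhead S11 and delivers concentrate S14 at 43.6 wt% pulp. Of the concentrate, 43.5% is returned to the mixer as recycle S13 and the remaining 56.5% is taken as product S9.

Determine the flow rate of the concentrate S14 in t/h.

Overall pulp balance (none leaves overhead): pulp in fresh feed = pulp in product, i.e. 668.5×0.060 = (1−0.435)·S14·0.436.
S14 = 40.11/(0.436×0.565) = 162.82 t/h.

162.8 t/h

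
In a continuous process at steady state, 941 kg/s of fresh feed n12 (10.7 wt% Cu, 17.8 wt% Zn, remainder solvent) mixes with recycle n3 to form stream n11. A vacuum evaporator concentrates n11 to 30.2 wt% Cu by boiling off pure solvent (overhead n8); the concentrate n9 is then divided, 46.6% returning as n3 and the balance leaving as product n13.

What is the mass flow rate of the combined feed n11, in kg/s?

1232 kg/s

Overall Cu balance (none leaves overhead): Cu in fresh feed = Cu in product, i.e. 941×0.107 = (1−0.466)·n9·0.302.
n9 = 100.69/(0.302×0.534) = 624.35 kg/s.
Recycle n3 = 0.466×624.35 = 290.95 kg/s.
Combined feed n11 = 941 + 290.95 = 1231.9 kg/s.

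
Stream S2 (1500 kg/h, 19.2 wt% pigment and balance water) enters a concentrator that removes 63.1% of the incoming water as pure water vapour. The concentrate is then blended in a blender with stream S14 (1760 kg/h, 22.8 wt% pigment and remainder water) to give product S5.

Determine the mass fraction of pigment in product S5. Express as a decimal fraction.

0.276

Vapour removed = 0.631×0.808×1500 = 764.77 kg/h; concentrate = 735.23 kg/h.
pigment reaching the mixer = 288 (from concentrate) + 1760×0.228 = 689.28 kg/h.
Product flow = 735.23 + 1760 = 2495.2 kg/h; pigment fraction = 0.276.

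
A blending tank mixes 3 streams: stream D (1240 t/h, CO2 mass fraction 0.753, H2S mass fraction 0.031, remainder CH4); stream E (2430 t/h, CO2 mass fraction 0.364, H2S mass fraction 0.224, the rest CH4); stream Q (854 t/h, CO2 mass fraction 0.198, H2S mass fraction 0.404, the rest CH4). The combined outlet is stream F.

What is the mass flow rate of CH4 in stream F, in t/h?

CH4 out = CH4 in = 1240×0.216 + 2430×0.412 + 854×0.398 = 1608.9 t/h.

1609 t/h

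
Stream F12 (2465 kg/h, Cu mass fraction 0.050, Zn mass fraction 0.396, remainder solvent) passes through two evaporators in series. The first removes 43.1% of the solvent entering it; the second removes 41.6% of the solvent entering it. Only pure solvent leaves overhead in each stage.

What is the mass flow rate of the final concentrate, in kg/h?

solvent in feed = 2465×0.554 = 1365.6 kg/h.
After stage 1: solvent left = (1−0.431)×1365.6 = 777.03; stream total = 1876.4 kg/h.
After stage 2: solvent left = (1−0.416)×777.03 = 453.79; final concentrate = 1553.2 kg/h.

1553 kg/h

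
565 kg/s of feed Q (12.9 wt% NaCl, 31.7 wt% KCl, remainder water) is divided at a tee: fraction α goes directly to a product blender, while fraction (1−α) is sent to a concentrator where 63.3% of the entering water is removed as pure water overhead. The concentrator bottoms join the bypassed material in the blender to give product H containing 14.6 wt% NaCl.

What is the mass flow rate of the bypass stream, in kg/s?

All 565×0.129 = 72.885 kg/s of NaCl reaches H, so H = 72.885/0.146 = 499.21 kg/s and vapour = 65.788 kg/s.
The evaporator receives (1−α)·565 of feed at 0.554 water and removes 0.633 of that water:
0.633×0.554×(1−α)×565 = 65.788
(1−α) = 65.788/198.14 = 0.3320;  α = 0.6680.
Bypass flow = 0.6680×565 = 377.4 kg/s.

377.4 kg/s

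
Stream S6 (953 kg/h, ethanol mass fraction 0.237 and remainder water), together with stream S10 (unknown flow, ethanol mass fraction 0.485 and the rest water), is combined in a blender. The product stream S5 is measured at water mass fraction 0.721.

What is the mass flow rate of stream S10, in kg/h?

194.3 kg/h

Let S10 be the unknown flow. Total out = 953 + S10.
water balance: 727.14 + 0.515·S10 = 0.721·(953 + S10)
(0.515 − 0.721)·S10 = 0.721×953 − 727.14 = -40.026
S10 = -40.026 / -0.206 = 194.3 kg/h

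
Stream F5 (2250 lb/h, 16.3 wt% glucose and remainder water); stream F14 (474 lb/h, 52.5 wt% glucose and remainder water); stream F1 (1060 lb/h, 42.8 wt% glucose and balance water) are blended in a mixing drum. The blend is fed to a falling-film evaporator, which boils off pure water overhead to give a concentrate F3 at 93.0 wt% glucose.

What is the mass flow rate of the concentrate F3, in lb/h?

1150 lb/h

glucose entering = 2250×0.163 + 474×0.525 + 1060×0.428 = 1069.3 lb/h.
All glucose reports to F3, so F3 = 1069.3/0.930 = 1149.8 lb/h.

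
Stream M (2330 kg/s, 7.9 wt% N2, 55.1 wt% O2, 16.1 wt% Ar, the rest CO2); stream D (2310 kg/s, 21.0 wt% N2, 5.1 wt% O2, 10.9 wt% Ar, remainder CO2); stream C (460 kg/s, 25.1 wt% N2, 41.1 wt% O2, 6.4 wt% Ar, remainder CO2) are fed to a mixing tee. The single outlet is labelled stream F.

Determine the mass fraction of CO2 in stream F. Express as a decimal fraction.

0.406

Total flow out = 2330 + 2310 + 460 = 5100 kg/s.
CO2 in = 2330×0.209 + 2310×0.630 + 460×0.274 = 2068.3 kg/s.
CO2 mass fraction in F = 2068.3/5100 = 0.406.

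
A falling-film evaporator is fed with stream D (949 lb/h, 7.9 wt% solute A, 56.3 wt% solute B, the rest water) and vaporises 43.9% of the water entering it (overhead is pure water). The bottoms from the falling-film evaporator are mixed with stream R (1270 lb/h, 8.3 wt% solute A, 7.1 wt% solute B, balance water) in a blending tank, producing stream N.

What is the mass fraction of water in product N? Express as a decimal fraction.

Vapour removed = 0.439×0.358×949 = 149.15 lb/h; concentrate = 799.85 lb/h.
water reaching the mixer = 190.6 (from concentrate) + 1270×0.846 = 1265 lb/h.
Product flow = 799.85 + 1270 = 2069.9 lb/h; water fraction = 0.611.

0.611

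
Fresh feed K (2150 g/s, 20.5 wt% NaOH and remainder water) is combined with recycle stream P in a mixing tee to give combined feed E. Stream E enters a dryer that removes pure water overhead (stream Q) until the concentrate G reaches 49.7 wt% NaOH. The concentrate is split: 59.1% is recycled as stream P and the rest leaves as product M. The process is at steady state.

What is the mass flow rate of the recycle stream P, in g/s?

Overall NaOH balance (none leaves overhead): NaOH in fresh feed = NaOH in product, i.e. 2150×0.205 = (1−0.591)·G·0.497.
G = 440.75/(0.497×0.409) = 2168.3 g/s.
Recycle P = 0.591×2168.3 = 1281.4 g/s.

1281 g/s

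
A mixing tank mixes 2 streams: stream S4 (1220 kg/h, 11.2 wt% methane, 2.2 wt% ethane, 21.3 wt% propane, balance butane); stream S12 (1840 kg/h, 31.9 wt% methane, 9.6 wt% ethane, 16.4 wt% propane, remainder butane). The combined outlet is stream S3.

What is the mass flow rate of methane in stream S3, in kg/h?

723.6 kg/h

methane out = methane in = 1220×0.112 + 1840×0.319 = 723.6 kg/h.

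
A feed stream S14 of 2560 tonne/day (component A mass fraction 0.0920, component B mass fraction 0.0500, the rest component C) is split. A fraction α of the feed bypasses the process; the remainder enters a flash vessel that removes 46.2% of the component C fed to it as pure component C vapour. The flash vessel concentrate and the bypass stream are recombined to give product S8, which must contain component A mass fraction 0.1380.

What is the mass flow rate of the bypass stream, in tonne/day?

407.3 tonne/day

All 2560×0.092 = 235.52 tonne/day of component A reaches S8, so S8 = 235.52/0.138 = 1706.7 tonne/day and vapour = 853.33 tonne/day.
The evaporator receives (1−α)·2560 of feed at 0.858 component C and removes 0.462 of that component C:
0.462×0.858×(1−α)×2560 = 853.33
(1−α) = 853.33/1014.8 = 0.8409;  α = 0.1591.
Bypass flow = 0.1591×2560 = 407.27 tonne/day.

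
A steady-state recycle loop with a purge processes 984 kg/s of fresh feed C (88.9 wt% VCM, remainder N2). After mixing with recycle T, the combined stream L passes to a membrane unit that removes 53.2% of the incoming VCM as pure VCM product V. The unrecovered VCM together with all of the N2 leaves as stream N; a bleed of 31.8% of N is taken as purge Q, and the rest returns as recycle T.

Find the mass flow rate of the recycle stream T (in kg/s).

644.4 kg/s

N2 enters only via C and leaves only via the purge: 984×0.111 = 0.318×(N2 in N), and the membrane unit passes all N2, so N2 in L = N2 in N = 343.47 kg/s.
VCM in L: m_A = 984×0.889 + (1−0.318)·(1−0.532)·m_A, so m_A = 874.78/0.6808 = 1284.9 kg/s.
N = (1−0.532)×1284.9 + 343.47 = 944.79 kg/s.
Recycle T = (1−0.318)×944.79 = 644.35 kg/s.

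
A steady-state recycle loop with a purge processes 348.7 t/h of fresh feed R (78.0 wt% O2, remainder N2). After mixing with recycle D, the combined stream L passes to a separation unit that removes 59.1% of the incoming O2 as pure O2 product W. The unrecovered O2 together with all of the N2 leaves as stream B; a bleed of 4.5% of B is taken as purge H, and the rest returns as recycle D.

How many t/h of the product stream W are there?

O2 in L: m_A = 348.7×0.780 + (1−0.045)·(1−0.591)·m_A, so m_A = 271.99/0.6094 = 446.31 t/h.
Product W = 0.591×446.31 = 263.77 t/h.

263.8 t/h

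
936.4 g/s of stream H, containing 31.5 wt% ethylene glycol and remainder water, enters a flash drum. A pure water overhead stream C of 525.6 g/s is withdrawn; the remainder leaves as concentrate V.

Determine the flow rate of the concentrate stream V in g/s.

Concentrate = 936.4 − 525.6 = 410.8 g/s.

410.8 g/s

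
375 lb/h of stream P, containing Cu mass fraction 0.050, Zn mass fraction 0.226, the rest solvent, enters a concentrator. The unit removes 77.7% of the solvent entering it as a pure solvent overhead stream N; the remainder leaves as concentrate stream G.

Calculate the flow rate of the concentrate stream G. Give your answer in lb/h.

164 lb/h

solvent entering = 375×0.724 = 271.5 lb/h; overhead removed = 0.777×271.5 = 210.96 lb/h.
Concentrate = 375 − 210.96 = 164.04 lb/h.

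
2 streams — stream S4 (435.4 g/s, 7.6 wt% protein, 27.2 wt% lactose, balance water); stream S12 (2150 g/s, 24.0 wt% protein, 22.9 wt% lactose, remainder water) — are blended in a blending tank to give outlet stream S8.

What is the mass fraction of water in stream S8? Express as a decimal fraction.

0.551

Total flow out = 435.4 + 2150 = 2585.4 g/s.
water in = 435.4×0.652 + 2150×0.531 = 1425.5 g/s.
water mass fraction in S8 = 1425.5/2585.4 = 0.551.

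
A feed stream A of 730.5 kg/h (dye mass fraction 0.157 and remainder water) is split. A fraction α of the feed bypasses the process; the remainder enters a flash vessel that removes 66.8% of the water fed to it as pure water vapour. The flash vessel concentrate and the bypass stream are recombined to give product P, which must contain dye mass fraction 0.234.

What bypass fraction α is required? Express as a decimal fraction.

All 730.5×0.157 = 114.69 kg/h of dye reaches P, so P = 114.69/0.234 = 490.12 kg/h and vapour = 240.38 kg/h.
The evaporator receives (1−α)·730.5 of feed at 0.843 water and removes 0.668 of that water:
0.668×0.843×(1−α)×730.5 = 240.38
(1−α) = 240.38/411.36 = 0.5843;  α = 0.4157.

0.416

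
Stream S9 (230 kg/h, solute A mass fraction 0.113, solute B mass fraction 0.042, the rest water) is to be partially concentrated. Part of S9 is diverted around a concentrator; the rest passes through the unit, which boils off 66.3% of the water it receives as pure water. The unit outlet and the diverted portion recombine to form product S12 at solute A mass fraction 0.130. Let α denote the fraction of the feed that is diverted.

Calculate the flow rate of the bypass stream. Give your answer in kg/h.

All 230×0.113 = 25.99 kg/h of solute A reaches S12, so S12 = 25.99/0.130 = 199.92 kg/h and vapour = 30.077 kg/h.
The evaporator receives (1−α)·230 of feed at 0.845 water and removes 0.663 of that water:
0.663×0.845×(1−α)×230 = 30.077
(1−α) = 30.077/128.85 = 0.2334;  α = 0.7666.
Bypass flow = 0.7666×230 = 176.31 kg/h.

176.3 kg/h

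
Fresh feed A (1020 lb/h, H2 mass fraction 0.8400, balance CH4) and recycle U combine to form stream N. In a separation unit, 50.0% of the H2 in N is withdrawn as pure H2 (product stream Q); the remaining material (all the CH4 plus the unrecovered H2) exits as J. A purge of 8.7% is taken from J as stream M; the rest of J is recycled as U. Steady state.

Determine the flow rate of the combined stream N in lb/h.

CH4 enters only via A and leaves only via the purge: 1020×0.160 = 0.087×(CH4 in J), and the separation unit passes all CH4, so CH4 in N = CH4 in J = 1875.9 lb/h.
H2 in N: m_A = 1020×0.840 + (1−0.087)·(1−0.500)·m_A, so m_A = 856.8/0.5435 = 1576.4 lb/h.
N = 1576.4 + 1875.9 = 3452.3 lb/h.

3452 lb/h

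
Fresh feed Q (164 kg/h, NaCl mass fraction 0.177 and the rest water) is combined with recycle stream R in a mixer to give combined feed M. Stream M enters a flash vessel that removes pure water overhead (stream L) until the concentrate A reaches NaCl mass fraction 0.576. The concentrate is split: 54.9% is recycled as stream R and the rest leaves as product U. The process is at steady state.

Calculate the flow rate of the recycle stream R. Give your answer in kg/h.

Overall NaCl balance (none leaves overhead): NaCl in fresh feed = NaCl in product, i.e. 164×0.177 = (1−0.549)·A·0.576.
A = 29.028/(0.576×0.451) = 111.74 kg/h.
Recycle R = 0.549×111.74 = 61.347 kg/h.

61.35 kg/h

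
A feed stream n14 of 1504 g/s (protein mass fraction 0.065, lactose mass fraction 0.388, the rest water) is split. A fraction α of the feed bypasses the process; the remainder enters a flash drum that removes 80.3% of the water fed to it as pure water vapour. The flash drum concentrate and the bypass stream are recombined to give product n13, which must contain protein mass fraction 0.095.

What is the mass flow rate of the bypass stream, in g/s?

422.7 g/s

All 1504×0.065 = 97.76 g/s of protein reaches n13, so n13 = 97.76/0.095 = 1029.1 g/s and vapour = 474.95 g/s.
The evaporator receives (1−α)·1504 of feed at 0.547 water and removes 0.803 of that water:
0.803×0.547×(1−α)×1504 = 474.95
(1−α) = 474.95/660.62 = 0.7189;  α = 0.2811.
Bypass flow = 0.2811×1504 = 422.71 g/s.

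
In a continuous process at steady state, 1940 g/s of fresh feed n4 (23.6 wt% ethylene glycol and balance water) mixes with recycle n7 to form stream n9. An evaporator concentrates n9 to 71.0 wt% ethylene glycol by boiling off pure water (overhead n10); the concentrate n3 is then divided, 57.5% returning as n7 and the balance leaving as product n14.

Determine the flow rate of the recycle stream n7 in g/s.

872.4 g/s

Overall ethylene glycol balance (none leaves overhead): ethylene glycol in fresh feed = ethylene glycol in product, i.e. 1940×0.236 = (1−0.575)·n3·0.710.
n3 = 457.84/(0.710×0.425) = 1517.3 g/s.
Recycle n7 = 0.575×1517.3 = 872.44 g/s.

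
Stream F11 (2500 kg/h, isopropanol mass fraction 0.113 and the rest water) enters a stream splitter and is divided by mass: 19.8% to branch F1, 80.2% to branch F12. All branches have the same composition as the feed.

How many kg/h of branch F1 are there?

Branch F1 flow = 0.198×2500 = 495 kg/h.

495 kg/h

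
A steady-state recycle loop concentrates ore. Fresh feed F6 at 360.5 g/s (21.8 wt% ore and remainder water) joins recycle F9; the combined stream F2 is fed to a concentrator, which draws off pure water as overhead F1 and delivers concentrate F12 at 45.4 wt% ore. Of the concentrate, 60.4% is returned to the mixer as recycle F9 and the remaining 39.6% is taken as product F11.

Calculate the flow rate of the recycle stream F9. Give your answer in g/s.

Overall ore balance (none leaves overhead): ore in fresh feed = ore in product, i.e. 360.5×0.218 = (1−0.604)·F12·0.454.
F12 = 78.589/(0.454×0.396) = 437.13 g/s.
Recycle F9 = 0.604×437.13 = 264.03 g/s.

264 g/s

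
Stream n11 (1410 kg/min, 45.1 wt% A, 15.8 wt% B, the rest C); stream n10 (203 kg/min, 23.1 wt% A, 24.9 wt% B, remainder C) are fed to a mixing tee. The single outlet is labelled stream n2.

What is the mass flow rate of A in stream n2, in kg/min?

A out = A in = 1410×0.451 + 203×0.231 = 682.8 kg/min.

682.8 kg/min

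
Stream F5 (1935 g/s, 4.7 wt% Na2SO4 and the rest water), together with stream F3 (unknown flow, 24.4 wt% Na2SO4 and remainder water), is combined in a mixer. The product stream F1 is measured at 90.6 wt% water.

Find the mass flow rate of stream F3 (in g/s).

Let F3 be the unknown flow. Total out = 1935 + F3.
water balance: 1844.1 + 0.756·F3 = 0.906·(1935 + F3)
(0.756 − 0.906)·F3 = 0.906×1935 − 1844.1 = -90.945
F3 = -90.945 / -0.150 = 606.3 g/s

606.3 g/s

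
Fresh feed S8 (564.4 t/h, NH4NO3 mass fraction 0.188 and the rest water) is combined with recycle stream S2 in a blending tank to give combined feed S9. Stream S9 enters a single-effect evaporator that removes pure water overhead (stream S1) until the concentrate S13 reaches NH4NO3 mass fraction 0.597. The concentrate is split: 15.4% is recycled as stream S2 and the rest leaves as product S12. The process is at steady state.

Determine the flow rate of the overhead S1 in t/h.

Overall NH4NO3 balance (none leaves overhead): NH4NO3 in fresh feed = NH4NO3 in product, i.e. 564.4×0.188 = (1−0.154)·S13·0.597.
S13 = 106.11/(0.597×0.846) = 210.09 t/h.
Recycle S2 = 0.154×210.09 = 32.353 t/h.
Combined feed S9 = 564.4 + 32.353 = 596.75 t/h.
Overhead S1 = S9 − S13 = 596.75 − 210.09 = 386.67 t/h.

386.7 t/h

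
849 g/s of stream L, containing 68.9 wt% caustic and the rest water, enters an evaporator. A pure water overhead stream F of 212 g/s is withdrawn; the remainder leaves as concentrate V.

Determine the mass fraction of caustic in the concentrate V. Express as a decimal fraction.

caustic is not removed: 849×0.689 = 584.96 g/s of caustic enters V.
Concentrate = 849 − 212 = 637 g/s.
Mass fraction = 584.96/637 = 0.918.

0.918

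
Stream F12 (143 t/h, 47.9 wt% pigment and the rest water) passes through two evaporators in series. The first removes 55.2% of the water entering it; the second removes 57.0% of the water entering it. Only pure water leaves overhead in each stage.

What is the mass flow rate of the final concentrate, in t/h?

82.85 t/h

water in feed = 143×0.521 = 74.503 t/h.
After stage 1: water left = (1−0.552)×74.503 = 33.377; stream total = 101.87 t/h.
After stage 2: water left = (1−0.570)×33.377 = 14.352; final concentrate = 82.849 t/h.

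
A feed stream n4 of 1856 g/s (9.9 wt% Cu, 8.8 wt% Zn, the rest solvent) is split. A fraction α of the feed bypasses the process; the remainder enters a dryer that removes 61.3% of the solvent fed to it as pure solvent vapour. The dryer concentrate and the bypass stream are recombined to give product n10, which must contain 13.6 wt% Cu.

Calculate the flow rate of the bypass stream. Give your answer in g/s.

All 1856×0.099 = 183.74 g/s of Cu reaches n10, so n10 = 183.74/0.136 = 1351.1 g/s and vapour = 504.94 g/s.
The evaporator receives (1−α)·1856 of feed at 0.813 solvent and removes 0.613 of that solvent:
0.613×0.813×(1−α)×1856 = 504.94
(1−α) = 504.94/924.97 = 0.5459;  α = 0.4541.
Bypass flow = 0.4541×1856 = 842.81 g/s.

842.8 g/s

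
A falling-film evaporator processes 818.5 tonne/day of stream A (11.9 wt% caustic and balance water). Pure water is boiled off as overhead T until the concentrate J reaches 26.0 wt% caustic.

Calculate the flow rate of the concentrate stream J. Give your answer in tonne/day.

caustic is conserved: 818.5×0.119 = 97.401 tonne/day all reports to the concentrate.
Concentrate = 97.401/(target fraction) = 374.62 tonne/day.

374.6 tonne/day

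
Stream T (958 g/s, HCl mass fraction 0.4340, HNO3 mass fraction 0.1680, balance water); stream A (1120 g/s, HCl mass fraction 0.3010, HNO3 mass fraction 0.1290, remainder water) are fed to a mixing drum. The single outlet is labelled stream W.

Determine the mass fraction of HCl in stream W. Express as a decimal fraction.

Total flow out = 958 + 1120 = 2078 g/s.
HCl in = 958×0.434 + 1120×0.301 = 752.89 g/s.
HCl mass fraction in W = 752.89/2078 = 0.3623.

0.3623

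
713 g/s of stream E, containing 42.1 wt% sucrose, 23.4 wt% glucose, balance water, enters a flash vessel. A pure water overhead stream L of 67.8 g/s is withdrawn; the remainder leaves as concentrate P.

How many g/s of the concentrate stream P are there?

Concentrate = 713 − 67.8 = 645.2 g/s.

645.2 g/s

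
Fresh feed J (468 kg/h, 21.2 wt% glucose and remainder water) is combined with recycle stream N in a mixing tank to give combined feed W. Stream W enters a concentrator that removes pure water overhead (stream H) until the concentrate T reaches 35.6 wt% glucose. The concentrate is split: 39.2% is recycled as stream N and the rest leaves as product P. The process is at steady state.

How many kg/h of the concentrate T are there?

458.4 kg/h

Overall glucose balance (none leaves overhead): glucose in fresh feed = glucose in product, i.e. 468×0.212 = (1−0.392)·T·0.356.
T = 99.216/(0.356×0.608) = 458.38 kg/h.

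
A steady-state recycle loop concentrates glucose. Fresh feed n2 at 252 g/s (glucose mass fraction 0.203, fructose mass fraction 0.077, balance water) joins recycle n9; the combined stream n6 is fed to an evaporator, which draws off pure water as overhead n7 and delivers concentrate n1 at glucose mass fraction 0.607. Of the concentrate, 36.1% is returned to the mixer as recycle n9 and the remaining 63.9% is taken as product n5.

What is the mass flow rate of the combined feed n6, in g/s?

299.6 g/s

Overall glucose balance (none leaves overhead): glucose in fresh feed = glucose in product, i.e. 252×0.203 = (1−0.361)·n1·0.607.
n1 = 51.156/(0.607×0.639) = 131.89 g/s.
Recycle n9 = 0.361×131.89 = 47.612 g/s.
Combined feed n6 = 252 + 47.612 = 299.61 g/s.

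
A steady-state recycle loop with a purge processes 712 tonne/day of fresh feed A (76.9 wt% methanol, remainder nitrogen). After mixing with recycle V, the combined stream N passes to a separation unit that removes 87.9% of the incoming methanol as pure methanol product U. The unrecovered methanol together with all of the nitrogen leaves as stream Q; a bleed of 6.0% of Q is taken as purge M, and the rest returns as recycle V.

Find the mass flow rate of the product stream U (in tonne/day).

543 tonne/day

methanol in N: m_A = 712×0.769 + (1−0.060)·(1−0.879)·m_A, so m_A = 547.53/0.8863 = 617.8 tonne/day.
Product U = 0.879×617.8 = 543.04 tonne/day.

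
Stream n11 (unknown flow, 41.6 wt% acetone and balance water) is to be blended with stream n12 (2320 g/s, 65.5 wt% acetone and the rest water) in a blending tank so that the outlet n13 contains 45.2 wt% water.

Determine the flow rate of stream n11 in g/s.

Let n11 be the unknown flow. Total out = 2320 + n11.
water balance: 800.4 + 0.584·n11 = 0.452·(2320 + n11)
(0.584 − 0.452)·n11 = 0.452×2320 − 800.4 = 248.24
n11 = 248.24 / 0.132 = 1880.6 g/s

1881 g/s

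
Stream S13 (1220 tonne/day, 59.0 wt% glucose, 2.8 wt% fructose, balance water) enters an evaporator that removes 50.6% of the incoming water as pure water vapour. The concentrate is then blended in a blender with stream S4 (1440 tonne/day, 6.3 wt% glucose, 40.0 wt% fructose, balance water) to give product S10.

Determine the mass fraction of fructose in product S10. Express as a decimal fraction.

0.2517

Vapour removed = 0.506×0.382×1220 = 235.82 tonne/day; concentrate = 984.18 tonne/day.
fructose reaching the mixer = 34.16 (from concentrate) + 1440×0.400 = 610.16 tonne/day.
Product flow = 984.18 + 1440 = 2424.2 tonne/day; fructose fraction = 0.2517.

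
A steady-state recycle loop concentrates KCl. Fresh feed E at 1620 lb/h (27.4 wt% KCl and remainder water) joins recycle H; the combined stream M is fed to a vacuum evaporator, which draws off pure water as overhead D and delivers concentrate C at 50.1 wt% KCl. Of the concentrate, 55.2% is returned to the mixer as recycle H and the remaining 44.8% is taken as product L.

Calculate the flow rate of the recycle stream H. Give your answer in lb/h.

1092 lb/h

Overall KCl balance (none leaves overhead): KCl in fresh feed = KCl in product, i.e. 1620×0.274 = (1−0.552)·C·0.501.
C = 443.88/(0.501×0.448) = 1977.7 lb/h.
Recycle H = 0.552×1977.7 = 1091.7 lb/h.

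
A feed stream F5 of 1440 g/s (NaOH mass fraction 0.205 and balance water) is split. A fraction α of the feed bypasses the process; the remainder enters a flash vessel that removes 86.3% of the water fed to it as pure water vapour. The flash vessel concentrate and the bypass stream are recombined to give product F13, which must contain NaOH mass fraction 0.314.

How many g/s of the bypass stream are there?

711.4 g/s

All 1440×0.205 = 295.2 g/s of NaOH reaches F13, so F13 = 295.2/0.314 = 940.13 g/s and vapour = 499.87 g/s.
The evaporator receives (1−α)·1440 of feed at 0.795 water and removes 0.863 of that water:
0.863×0.795×(1−α)×1440 = 499.87
(1−α) = 499.87/987.96 = 0.5060;  α = 0.4940.
Bypass flow = 0.4940×1440 = 711.41 g/s.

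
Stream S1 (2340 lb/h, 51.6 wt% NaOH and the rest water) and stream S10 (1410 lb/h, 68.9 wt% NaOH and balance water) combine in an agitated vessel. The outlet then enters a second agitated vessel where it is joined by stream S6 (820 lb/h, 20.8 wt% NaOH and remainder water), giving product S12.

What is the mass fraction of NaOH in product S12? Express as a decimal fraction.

Overall, product flow = 4570 lb/h.
NaOH in = 2340×0.516 + 1410×0.689 + 820×0.208 = 2349.5 lb/h.
NaOH fraction in S12 = 0.514.

0.514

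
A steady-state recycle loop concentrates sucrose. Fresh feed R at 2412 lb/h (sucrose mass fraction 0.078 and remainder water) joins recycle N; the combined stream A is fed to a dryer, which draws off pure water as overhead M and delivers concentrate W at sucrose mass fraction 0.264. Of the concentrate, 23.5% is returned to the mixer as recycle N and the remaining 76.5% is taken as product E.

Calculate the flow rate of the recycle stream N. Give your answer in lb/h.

Overall sucrose balance (none leaves overhead): sucrose in fresh feed = sucrose in product, i.e. 2412×0.078 = (1−0.235)·W·0.264.
W = 188.14/(0.264×0.765) = 931.55 lb/h.
Recycle N = 0.235×931.55 = 218.91 lb/h.

218.9 lb/h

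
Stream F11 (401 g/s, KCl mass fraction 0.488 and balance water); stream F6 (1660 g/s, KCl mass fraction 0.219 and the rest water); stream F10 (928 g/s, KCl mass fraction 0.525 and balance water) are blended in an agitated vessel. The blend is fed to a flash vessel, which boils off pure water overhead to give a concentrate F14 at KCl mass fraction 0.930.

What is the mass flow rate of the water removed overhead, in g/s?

1864 g/s

KCl entering = 401×0.488 + 1660×0.219 + 928×0.525 = 1046.4 g/s.
All KCl reports to F14, so F14 = 1046.4/0.930 = 1125.2 g/s.
Total feed = 2989 g/s; overhead = 2989 − 1125.2 = 1863.8 g/s.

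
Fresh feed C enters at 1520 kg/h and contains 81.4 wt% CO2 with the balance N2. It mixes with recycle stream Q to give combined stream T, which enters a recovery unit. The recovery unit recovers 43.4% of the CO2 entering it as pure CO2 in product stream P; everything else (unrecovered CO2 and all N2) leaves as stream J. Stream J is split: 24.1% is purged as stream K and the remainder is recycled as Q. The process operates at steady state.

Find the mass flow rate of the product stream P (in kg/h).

CO2 in T: m_A = 1520×0.814 + (1−0.241)·(1−0.434)·m_A, so m_A = 1237.3/0.5704 = 2169.1 kg/h.
Product P = 0.434×2169.1 = 941.4 kg/h.

941.4 kg/h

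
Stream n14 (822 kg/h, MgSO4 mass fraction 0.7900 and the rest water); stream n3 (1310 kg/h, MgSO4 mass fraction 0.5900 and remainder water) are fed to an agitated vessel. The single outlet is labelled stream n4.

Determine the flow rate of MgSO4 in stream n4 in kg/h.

1422 kg/h

MgSO4 out = MgSO4 in = 822×0.790 + 1310×0.590 = 1422.3 kg/h.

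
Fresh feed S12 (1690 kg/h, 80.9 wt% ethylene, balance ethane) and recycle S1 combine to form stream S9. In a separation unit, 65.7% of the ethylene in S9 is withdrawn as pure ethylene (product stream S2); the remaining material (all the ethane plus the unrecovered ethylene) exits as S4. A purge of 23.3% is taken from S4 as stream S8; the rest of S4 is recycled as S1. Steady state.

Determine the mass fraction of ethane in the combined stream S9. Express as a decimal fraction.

0.427

ethane enters only via S12 and leaves only via the purge: 1690×0.191 = 0.233×(ethane in S4), and the separation unit passes all ethane, so ethane in S9 = ethane in S4 = 1385.4 kg/h.
ethylene in S9: m_A = 1690×0.809 + (1−0.233)·(1−0.657)·m_A, so m_A = 1367.2/0.7369 = 1855.3 kg/h.
S9 = 1855.3 + 1385.4 = 3240.7 kg/h.
ethane fraction in S9 = 1385.4/3240.7 = 0.427.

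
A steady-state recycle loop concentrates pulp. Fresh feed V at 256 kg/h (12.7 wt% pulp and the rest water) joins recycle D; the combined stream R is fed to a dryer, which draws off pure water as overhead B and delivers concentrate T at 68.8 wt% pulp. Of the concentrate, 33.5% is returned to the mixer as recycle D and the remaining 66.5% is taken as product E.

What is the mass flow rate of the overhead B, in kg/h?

208.7 kg/h

Overall pulp balance (none leaves overhead): pulp in fresh feed = pulp in product, i.e. 256×0.127 = (1−0.335)·T·0.688.
T = 32.512/(0.688×0.665) = 71.061 kg/h.
Recycle D = 0.335×71.061 = 23.806 kg/h.
Combined feed R = 256 + 23.806 = 279.81 kg/h.
Overhead B = R − T = 279.81 − 71.061 = 208.74 kg/h.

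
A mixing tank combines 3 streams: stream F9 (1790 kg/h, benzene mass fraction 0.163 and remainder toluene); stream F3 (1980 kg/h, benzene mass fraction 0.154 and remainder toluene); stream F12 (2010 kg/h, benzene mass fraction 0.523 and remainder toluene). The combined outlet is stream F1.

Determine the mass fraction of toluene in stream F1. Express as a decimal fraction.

0.715

Total flow out = 1790 + 1980 + 2010 = 5780 kg/h.
toluene in = 1790×0.837 + 1980×0.846 + 2010×0.477 = 4132.1 kg/h.
toluene mass fraction in F1 = 4132.1/5780 = 0.715.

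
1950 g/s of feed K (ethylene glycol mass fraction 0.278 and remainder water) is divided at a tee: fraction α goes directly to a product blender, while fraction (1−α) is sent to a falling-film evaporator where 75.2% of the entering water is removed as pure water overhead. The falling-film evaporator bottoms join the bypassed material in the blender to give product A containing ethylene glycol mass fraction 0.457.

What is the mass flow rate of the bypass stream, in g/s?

All 1950×0.278 = 542.1 g/s of ethylene glycol reaches A, so A = 542.1/0.457 = 1186.2 g/s and vapour = 763.79 g/s.
The evaporator receives (1−α)·1950 of feed at 0.722 water and removes 0.752 of that water:
0.752×0.722×(1−α)×1950 = 763.79
(1−α) = 763.79/1058.7 = 0.7214;  α = 0.2786.
Bypass flow = 0.2786×1950 = 543.25 g/s.

543.3 g/s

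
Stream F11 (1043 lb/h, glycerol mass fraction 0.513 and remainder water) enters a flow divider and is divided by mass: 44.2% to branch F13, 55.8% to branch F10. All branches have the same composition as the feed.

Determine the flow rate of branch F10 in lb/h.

Branch F10 flow = 0.558×1043 = 581.99 lb/h.

582 lb/h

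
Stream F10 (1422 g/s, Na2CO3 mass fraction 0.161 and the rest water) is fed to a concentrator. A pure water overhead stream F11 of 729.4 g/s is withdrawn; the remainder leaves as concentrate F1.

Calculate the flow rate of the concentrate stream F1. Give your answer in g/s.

Concentrate = 1422 − 729.4 = 692.6 g/s.

692.6 g/s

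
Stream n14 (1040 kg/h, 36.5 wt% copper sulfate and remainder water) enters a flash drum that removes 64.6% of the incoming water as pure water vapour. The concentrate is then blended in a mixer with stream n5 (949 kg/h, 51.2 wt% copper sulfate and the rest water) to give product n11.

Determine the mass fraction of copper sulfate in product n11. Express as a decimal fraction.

0.554

Vapour removed = 0.646×0.635×1040 = 426.62 kg/h; concentrate = 613.38 kg/h.
copper sulfate reaching the mixer = 379.6 (from concentrate) + 949×0.512 = 865.49 kg/h.
Product flow = 613.38 + 949 = 1562.4 kg/h; copper sulfate fraction = 0.554.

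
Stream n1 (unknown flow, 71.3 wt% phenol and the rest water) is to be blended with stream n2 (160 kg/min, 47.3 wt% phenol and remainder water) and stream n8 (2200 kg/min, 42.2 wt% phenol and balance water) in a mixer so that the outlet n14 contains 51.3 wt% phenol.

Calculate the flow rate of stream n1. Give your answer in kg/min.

1033 kg/min

Let n1 be the unknown flow. Total out = 2360 + n1.
phenol balance: 1004.1 + 0.713·n1 = 0.513·(2360 + n1)
(0.713 − 0.513)·n1 = 0.513×2360 − 1004.1 = 206.6
n1 = 206.6 / 0.200 = 1033 kg/min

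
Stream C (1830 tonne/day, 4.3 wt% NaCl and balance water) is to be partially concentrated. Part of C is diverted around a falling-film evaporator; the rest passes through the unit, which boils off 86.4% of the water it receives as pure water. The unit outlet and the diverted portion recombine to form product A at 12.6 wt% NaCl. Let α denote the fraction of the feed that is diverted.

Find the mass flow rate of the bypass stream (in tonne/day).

All 1830×0.043 = 78.69 tonne/day of NaCl reaches A, so A = 78.69/0.126 = 624.52 tonne/day and vapour = 1205.5 tonne/day.
The evaporator receives (1−α)·1830 of feed at 0.957 water and removes 0.864 of that water:
0.864×0.957×(1−α)×1830 = 1205.5
(1−α) = 1205.5/1513.1 = 0.7967;  α = 0.2033.
Bypass flow = 0.2033×1830 = 372.08 tonne/day.

372.1 tonne/day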